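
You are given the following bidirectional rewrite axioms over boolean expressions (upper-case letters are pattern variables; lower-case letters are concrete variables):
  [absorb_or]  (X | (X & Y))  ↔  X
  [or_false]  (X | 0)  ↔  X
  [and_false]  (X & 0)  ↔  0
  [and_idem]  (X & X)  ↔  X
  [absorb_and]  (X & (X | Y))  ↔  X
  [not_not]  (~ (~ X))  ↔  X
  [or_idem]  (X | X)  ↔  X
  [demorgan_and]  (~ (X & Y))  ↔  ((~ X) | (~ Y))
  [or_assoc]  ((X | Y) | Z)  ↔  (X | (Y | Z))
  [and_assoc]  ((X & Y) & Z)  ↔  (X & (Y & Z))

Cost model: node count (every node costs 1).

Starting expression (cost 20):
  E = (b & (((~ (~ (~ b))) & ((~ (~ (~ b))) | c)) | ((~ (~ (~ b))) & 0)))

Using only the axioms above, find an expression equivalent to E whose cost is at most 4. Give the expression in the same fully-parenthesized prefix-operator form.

(b & (~ b))   [cost 4]

(1) ((~ (~ (~ b))) & ((~ (~ (~ b))) | c))  =[absorb_and →]=  (~ (~ (~ b)))    ⊢ (b & ((~ (~ (~ b))) | ((~ (~ (~ b))) & 0)))
(2) ((~ (~ (~ b))) | ((~ (~ (~ b))) & 0))  =[absorb_or →]=  (~ (~ (~ b)))    ⊢ (b & (~ (~ (~ b))))
(3) (~ (~ b))  =[not_not →]=  b    ⊢ cost 4, within 4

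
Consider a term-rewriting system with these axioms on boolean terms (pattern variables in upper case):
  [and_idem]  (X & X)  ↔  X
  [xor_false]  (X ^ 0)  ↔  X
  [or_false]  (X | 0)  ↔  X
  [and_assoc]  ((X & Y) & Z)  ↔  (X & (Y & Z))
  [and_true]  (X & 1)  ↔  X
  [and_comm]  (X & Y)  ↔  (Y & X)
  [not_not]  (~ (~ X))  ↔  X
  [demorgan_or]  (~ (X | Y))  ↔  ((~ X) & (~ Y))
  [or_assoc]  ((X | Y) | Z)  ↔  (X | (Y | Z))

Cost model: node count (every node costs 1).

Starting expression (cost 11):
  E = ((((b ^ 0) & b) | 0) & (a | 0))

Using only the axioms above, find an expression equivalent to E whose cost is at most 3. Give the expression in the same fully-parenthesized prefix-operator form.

(b & a)   [cost 3]

(1) (((b ^ 0) & b) | 0)  =[or_false →]=  ((b ^ 0) & b)    ⊢ (((b ^ 0) & b) & (a | 0))
(2) (b ^ 0)  =[xor_false →]=  b    ⊢ ((b & b) & (a | 0))
(3) (a | 0)  =[or_false →]=  a    ⊢ ((b & b) & a)
(4) (b & b)  =[and_idem →]=  b    ⊢ cost 3, within 3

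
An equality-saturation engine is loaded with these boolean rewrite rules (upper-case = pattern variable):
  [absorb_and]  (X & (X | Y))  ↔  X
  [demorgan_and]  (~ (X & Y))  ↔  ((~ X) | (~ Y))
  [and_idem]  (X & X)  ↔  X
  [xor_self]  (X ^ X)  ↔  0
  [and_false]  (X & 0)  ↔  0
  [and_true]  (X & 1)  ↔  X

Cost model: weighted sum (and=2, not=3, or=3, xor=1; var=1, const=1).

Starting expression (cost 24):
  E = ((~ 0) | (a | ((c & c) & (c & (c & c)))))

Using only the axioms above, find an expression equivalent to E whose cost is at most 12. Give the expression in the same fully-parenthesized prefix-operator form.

((~ 0) | (a | c))   [cost 12]

(1) (c & c)  =[and_idem →]=  c    ⊢ ((~ 0) | (a | ((c & c) & (c & c))))
(2) ((c & c) & (c & c))  =[and_idem →]=  (c & c)    ⊢ ((~ 0) | (a | (c & c)))
(3) (c & c)  =[and_idem →]=  c    ⊢ cost 12, within 12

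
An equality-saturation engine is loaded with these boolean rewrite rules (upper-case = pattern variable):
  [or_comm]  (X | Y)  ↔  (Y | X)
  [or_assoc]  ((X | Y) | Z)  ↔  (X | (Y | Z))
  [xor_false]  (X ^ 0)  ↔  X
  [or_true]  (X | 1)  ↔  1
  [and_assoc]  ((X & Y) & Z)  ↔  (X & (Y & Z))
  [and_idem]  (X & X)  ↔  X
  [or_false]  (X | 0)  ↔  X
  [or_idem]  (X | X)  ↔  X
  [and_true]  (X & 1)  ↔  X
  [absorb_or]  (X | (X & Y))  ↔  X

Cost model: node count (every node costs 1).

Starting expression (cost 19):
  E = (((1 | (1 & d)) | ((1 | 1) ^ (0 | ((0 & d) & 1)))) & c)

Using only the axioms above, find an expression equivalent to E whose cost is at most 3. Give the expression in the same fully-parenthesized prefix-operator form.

step 1: and_true (→) rewrites ((0 & d) & 1) into (0 & d), now (((1 | (1 & d)) | ((1 | 1) ^ (0 | (0 & d)))) & c)
step 2: absorb_or (→) rewrites (0 | (0 & d)) into 0, now (((1 | (1 & d)) | ((1 | 1) ^ 0)) & c)
step 3: xor_false (→) rewrites ((1 | 1) ^ 0) into (1 | 1), now (((1 | (1 & d)) | (1 | 1)) & c)
step 4: or_comm (→) rewrites ((1 | (1 & d)) | (1 | 1)) into ((1 | 1) | (1 | (1 & d))), now (((1 | 1) | (1 | (1 & d))) & c)
step 5: absorb_or (→) rewrites (1 | (1 & d)) into 1, now (((1 | 1) | 1) & c)
step 6: or_true (→) rewrites (1 | 1) into 1, now ((1 | 1) & c)
step 7: or_idem (→) rewrites (1 | 1) into 1, reaching cost 3 (bound 3)

(1 & c)   [cost 3]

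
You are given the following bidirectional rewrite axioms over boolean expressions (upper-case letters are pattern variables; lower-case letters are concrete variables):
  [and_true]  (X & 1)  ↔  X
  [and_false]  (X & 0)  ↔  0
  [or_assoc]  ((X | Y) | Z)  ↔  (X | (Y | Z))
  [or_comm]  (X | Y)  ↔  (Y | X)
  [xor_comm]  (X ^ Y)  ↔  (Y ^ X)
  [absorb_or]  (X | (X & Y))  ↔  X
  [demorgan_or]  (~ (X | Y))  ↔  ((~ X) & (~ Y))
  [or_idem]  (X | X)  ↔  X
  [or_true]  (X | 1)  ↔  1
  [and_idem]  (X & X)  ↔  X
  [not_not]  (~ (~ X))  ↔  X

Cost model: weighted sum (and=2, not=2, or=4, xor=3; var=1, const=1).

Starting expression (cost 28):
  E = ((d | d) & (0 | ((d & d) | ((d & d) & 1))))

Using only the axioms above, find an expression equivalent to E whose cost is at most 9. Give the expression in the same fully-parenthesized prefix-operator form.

(d & (0 | d))   [cost 9]

1. [absorb_or →] ((d & d) | ((d & d) & 1))  →  (d & d);  E = ((d | d) & (0 | (d & d)))
2. [or_idem →] (d | d)  →  d;  E = (d & (0 | (d & d)))
3. [and_idem →] (d & d)  →  d;  cost 9 ≤ 9, done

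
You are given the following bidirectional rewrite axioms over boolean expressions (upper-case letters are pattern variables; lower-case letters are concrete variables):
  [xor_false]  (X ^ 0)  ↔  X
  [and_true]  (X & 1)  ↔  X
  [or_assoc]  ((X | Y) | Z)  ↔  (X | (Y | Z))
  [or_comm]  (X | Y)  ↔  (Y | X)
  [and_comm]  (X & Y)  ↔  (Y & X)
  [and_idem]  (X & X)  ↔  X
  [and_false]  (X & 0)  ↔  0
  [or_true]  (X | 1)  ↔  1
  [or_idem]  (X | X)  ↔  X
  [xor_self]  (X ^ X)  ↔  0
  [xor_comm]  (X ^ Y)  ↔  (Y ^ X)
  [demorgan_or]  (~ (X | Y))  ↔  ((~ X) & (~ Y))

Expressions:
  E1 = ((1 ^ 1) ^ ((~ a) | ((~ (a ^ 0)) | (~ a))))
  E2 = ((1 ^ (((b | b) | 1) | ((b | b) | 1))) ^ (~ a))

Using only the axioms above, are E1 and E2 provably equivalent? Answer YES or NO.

YES

1. [xor_false →] (a ^ 0)  →  a;  E1 = ((1 ^ 1) ^ ((~ a) | ((~ a) | (~ a))))
2. [or_idem →] ((~ a) | (~ a))  →  (~ a);  E1 = ((1 ^ 1) ^ ((~ a) | (~ a)))
3. [or_idem →] ((~ a) | (~ a))  →  (~ a);  E1 = ((1 ^ 1) ^ (~ a))
4. [or_true ←] 1  →  (b | 1);  E1 = ((1 ^ (b | 1)) ^ (~ a))
5. [or_idem ←] b  →  (b | b);  E1 = ((1 ^ ((b | b) | 1)) ^ (~ a))
6. [or_idem ←] ((b | b) | 1)  →  (((b | b) | 1) | ((b | b) | 1));  this is E2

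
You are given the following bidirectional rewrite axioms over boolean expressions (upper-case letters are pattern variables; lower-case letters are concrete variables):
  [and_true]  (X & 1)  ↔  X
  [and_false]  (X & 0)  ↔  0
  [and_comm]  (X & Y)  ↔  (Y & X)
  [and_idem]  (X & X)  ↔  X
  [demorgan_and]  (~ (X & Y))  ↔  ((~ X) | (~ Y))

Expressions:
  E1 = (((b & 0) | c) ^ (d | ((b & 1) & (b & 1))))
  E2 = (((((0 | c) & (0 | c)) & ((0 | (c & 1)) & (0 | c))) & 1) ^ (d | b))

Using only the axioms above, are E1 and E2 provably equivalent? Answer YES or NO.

YES

1. [and_idem →] ((b & 1) & (b & 1))  →  (b & 1);  E1 = (((b & 0) | c) ^ (d | (b & 1)))
2. [and_false →] (b & 0)  →  0;  E1 = ((0 | c) ^ (d | (b & 1)))
3. [and_true →] (b & 1)  →  b;  E1 = ((0 | c) ^ (d | b))
4. [and_true ←] (0 | c)  →  ((0 | c) & 1);  E1 = (((0 | c) & 1) ^ (d | b))
5. [and_idem ←] (0 | c)  →  ((0 | c) & (0 | c));  E1 = ((((0 | c) & (0 | c)) & 1) ^ (d | b))
6. [and_idem ←] ((0 | c) & (0 | c))  →  (((0 | c) & (0 | c)) & ((0 | c) & (0 | c)));  E1 = (((((0 | c) & (0 | c)) & ((0 | c) & (0 | c))) & 1) ^ (d | b))
7. [and_true ←] c  →  (c & 1);  this is E2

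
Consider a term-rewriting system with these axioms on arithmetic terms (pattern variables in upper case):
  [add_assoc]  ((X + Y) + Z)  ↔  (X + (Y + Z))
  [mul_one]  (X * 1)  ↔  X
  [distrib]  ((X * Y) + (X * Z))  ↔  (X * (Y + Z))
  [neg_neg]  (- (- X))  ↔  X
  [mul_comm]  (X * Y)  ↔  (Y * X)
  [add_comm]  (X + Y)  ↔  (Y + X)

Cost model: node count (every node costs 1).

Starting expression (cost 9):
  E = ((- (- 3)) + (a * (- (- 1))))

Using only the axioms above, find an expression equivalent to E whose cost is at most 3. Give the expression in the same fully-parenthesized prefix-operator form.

(1) (- (- 1))  =[neg_neg →]=  1    ⊢ ((- (- 3)) + (a * 1))
(2) (a * 1)  =[mul_one →]=  a    ⊢ ((- (- 3)) + a)
(3) ((- (- 3)) + a)  =[add_comm →]=  (a + (- (- 3)))
(4) (- (- 3))  =[neg_neg →]=  3    ⊢ cost 3, within 3

(a + 3)   [cost 3]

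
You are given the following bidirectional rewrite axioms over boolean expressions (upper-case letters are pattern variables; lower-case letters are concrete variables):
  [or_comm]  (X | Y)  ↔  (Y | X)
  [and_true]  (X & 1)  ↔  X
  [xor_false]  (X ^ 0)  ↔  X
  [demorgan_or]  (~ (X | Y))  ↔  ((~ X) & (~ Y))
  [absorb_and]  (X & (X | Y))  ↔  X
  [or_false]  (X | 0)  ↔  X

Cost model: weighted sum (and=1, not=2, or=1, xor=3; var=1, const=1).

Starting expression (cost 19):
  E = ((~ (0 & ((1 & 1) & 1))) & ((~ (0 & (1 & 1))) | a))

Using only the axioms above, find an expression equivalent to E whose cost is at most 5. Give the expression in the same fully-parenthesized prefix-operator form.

step 1: and_true (→) rewrites (1 & 1) into 1, now ((~ (0 & (1 & 1))) & ((~ (0 & (1 & 1))) | a))
step 2: absorb_and (→) rewrites ((~ (0 & (1 & 1))) & ((~ (0 & (1 & 1))) | a)) into (~ (0 & (1 & 1)))
step 3: and_true (→) rewrites (1 & 1) into 1, reaching cost 5 (bound 5)

(~ (0 & 1))   [cost 5]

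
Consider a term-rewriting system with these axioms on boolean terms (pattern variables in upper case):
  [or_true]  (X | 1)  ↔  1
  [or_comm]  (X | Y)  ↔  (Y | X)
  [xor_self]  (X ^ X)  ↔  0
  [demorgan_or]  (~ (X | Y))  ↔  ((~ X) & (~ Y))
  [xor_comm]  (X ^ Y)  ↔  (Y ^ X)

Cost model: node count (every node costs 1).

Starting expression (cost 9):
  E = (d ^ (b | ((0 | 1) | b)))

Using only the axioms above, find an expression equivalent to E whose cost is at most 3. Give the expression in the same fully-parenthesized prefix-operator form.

(1 ^ d)   [cost 3]

(1) (0 | 1)  =[or_true →]=  1    ⊢ (d ^ (b | (1 | b)))
(2) (1 | b)  =[or_comm →]=  (b | 1)    ⊢ (d ^ (b | (b | 1)))
(3) (b | 1)  =[or_true →]=  1    ⊢ (d ^ (b | 1))
(4) (d ^ (b | 1))  =[xor_comm →]=  ((b | 1) ^ d)
(5) (b | 1)  =[or_true →]=  1    ⊢ cost 3, within 3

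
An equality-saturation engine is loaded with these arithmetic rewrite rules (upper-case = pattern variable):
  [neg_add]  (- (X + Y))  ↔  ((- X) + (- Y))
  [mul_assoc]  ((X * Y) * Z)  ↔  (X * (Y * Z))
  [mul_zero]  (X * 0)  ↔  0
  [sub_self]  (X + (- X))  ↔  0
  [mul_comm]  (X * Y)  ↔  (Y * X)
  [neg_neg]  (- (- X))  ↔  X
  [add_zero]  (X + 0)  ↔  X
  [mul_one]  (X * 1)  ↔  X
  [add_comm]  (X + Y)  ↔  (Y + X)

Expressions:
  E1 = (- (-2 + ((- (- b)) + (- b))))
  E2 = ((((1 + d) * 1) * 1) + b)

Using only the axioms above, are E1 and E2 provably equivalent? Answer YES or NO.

The axioms are sound identities: if E1 ↔* E2 then E1 and E2 evaluate identically under any assignment.
Under b=0, d=0: E1 evaluates to 2, E2 to 1. Distinct ⇒ no rewrite sequence connects them.

NO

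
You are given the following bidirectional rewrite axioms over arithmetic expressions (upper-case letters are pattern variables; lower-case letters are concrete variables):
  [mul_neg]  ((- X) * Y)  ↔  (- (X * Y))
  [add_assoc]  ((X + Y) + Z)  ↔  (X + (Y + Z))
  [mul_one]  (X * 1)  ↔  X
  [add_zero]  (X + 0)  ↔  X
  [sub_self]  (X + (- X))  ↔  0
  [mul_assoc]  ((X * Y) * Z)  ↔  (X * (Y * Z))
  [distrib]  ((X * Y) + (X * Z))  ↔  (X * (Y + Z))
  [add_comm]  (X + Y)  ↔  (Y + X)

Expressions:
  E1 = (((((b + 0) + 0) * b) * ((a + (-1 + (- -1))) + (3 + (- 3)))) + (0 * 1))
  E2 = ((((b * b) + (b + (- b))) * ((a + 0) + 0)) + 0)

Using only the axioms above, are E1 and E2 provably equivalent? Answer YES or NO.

YES

step 1: sub_self (→) rewrites (-1 + (- -1)) into 0, now (((((b + 0) + 0) * b) * ((a + 0) + (3 + (- 3)))) + (0 * 1))
step 2: mul_one (→) rewrites (0 * 1) into 0, now (((((b + 0) + 0) * b) * ((a + 0) + (3 + (- 3)))) + 0)
step 3: sub_self (→) rewrites (3 + (- 3)) into 0, now (((((b + 0) + 0) * b) * ((a + 0) + 0)) + 0)
step 4: add_zero (→) rewrites (b + 0) into b, now ((((b + 0) * b) * ((a + 0) + 0)) + 0)
step 5: add_zero (→) rewrites ((((b + 0) * b) * ((a + 0) + 0)) + 0) into (((b + 0) * b) * ((a + 0) + 0))
step 6: add_zero (→) rewrites (b + 0) into b, now ((b * b) * ((a + 0) + 0))
step 7: add_zero (→) rewrites (a + 0) into a, now ((b * b) * (a + 0))
step 8: add_zero (←) rewrites ((b * b) * (a + 0)) into (((b * b) * (a + 0)) + 0)
step 9: add_zero (←) rewrites (b * b) into ((b * b) + 0), now ((((b * b) + 0) * (a + 0)) + 0)
step 10: add_zero (←) rewrites (a + 0) into ((a + 0) + 0), now ((((b * b) + 0) * ((a + 0) + 0)) + 0)
step 11: sub_self (←) rewrites 0 into (b + (- b)), which is E2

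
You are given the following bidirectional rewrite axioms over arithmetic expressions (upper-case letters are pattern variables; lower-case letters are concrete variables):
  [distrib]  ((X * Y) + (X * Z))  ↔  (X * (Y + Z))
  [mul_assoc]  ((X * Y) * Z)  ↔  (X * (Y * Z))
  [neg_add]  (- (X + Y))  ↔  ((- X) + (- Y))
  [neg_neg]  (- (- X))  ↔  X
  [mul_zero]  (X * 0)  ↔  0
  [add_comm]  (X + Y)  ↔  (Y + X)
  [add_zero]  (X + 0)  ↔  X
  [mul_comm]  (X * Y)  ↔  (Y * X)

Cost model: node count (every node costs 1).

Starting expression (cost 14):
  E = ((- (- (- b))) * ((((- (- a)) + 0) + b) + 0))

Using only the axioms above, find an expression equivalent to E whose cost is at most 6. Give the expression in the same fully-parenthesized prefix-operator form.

((- b) * (a + b))   [cost 6]

step 1: add_zero (→) rewrites ((- (- a)) + 0) into (- (- a)), now ((- (- (- b))) * (((- (- a)) + b) + 0))
step 2: add_zero (→) rewrites (((- (- a)) + b) + 0) into ((- (- a)) + b), now ((- (- (- b))) * ((- (- a)) + b))
step 3: neg_neg (→) rewrites (- (- a)) into a, now ((- (- (- b))) * (a + b))
step 4: neg_neg (→) rewrites (- (- b)) into b, reaching cost 6 (bound 6)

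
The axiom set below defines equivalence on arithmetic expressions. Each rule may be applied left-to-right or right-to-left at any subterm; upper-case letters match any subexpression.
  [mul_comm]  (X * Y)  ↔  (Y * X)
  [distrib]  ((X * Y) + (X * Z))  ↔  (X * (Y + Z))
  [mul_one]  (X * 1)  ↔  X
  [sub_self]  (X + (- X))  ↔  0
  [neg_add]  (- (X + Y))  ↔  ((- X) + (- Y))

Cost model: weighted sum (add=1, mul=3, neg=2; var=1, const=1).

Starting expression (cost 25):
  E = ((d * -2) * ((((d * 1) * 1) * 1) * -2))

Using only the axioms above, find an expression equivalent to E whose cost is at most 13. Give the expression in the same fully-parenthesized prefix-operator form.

(1) (d * 1)  =[mul_one →]=  d    ⊢ ((d * -2) * (((d * 1) * 1) * -2))
(2) (d * 1)  =[mul_one →]=  d    ⊢ ((d * -2) * ((d * 1) * -2))
(3) (d * 1)  =[mul_one →]=  d    ⊢ cost 13, within 13

((d * -2) * (d * -2))   [cost 13]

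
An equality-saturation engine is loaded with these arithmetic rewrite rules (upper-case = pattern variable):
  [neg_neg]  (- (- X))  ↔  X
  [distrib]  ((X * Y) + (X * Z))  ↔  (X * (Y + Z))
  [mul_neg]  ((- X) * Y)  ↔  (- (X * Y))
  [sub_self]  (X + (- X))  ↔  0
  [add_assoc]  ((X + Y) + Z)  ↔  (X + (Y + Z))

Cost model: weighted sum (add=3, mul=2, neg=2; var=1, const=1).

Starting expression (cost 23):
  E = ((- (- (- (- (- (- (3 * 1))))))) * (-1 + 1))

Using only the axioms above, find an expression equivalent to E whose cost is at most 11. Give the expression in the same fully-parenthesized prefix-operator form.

step 1: neg_neg (→) rewrites (- (- (3 * 1))) into (3 * 1), now ((- (- (- (- (3 * 1))))) * (-1 + 1))
step 2: neg_neg (→) rewrites (- (- (- (- (3 * 1))))) into (- (- (3 * 1))), now ((- (- (3 * 1))) * (-1 + 1))
step 3: neg_neg (→) rewrites (- (- (3 * 1))) into (3 * 1), reaching cost 11 (bound 11)

((3 * 1) * (-1 + 1))   [cost 11]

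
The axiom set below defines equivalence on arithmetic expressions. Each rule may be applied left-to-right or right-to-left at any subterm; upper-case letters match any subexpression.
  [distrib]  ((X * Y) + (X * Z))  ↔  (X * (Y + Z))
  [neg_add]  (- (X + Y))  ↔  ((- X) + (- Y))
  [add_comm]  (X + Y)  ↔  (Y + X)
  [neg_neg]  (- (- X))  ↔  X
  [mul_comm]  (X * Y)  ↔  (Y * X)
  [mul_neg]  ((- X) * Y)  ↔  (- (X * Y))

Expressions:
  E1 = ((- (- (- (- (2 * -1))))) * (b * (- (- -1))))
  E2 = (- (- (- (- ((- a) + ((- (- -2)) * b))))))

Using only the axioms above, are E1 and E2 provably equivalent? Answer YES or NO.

The axioms are sound identities: if E1 ↔* E2 then E1 and E2 evaluate identically under any assignment.
Under a=0, b=1: E1 evaluates to 2, E2 to -2. Distinct ⇒ no rewrite sequence connects them.

NO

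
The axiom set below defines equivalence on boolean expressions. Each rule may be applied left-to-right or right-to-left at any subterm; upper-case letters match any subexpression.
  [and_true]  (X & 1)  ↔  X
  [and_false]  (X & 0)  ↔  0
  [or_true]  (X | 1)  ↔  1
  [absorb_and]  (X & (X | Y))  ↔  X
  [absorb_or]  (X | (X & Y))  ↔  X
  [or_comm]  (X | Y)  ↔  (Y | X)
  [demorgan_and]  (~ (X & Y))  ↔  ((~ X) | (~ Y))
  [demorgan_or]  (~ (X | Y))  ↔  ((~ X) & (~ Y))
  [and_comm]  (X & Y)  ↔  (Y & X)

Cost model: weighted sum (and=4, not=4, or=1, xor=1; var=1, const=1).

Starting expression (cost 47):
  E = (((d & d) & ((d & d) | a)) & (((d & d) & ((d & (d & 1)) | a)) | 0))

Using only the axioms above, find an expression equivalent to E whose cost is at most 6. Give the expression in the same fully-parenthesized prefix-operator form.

1. [and_true →] (d & 1)  →  d;  E = (((d & d) & ((d & d) | a)) & (((d & d) & ((d & d) | a)) | 0))
2. [absorb_and →] (((d & d) & ((d & d) | a)) & (((d & d) & ((d & d) | a)) | 0))  →  ((d & d) & ((d & d) | a))
3. [absorb_and →] ((d & d) & ((d & d) | a))  →  (d & d);  cost 6 ≤ 6, done

(d & d)   [cost 6]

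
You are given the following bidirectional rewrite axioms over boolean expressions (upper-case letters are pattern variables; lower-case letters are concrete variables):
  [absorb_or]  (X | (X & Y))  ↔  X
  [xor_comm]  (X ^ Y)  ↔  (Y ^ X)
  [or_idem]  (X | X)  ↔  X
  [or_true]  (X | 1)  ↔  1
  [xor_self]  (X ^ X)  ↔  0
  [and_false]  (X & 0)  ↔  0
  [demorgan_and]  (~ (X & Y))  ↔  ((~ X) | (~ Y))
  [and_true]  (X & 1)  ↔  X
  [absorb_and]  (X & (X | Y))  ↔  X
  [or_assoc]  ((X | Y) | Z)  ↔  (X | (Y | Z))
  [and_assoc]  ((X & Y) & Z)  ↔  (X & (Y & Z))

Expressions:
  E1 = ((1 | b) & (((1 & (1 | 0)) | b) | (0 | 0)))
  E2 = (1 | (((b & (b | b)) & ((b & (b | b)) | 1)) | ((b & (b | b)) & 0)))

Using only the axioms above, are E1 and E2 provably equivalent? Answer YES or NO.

(1) (0 | 0)  =[or_idem →]=  0    ⊢ ((1 | b) & (((1 & (1 | 0)) | b) | 0))
(2) (1 & (1 | 0))  =[absorb_and →]=  1    ⊢ ((1 | b) & ((1 | b) | 0))
(3) ((1 | b) & ((1 | b) | 0))  =[absorb_and →]=  (1 | b)
(4) b  =[absorb_and ←]=  (b & (b | b))    ⊢ (1 | (b & (b | b)))
(5) (b & (b | b))  =[absorb_or ←]=  ((b & (b | b)) | ((b & (b | b)) & 0))    ⊢ (1 | ((b & (b | b)) | ((b & (b | b)) & 0)))
(6) (b & (b | b))  =[absorb_and ←]=  ((b & (b | b)) & ((b & (b | b)) | 1))    ⊢ E2

YES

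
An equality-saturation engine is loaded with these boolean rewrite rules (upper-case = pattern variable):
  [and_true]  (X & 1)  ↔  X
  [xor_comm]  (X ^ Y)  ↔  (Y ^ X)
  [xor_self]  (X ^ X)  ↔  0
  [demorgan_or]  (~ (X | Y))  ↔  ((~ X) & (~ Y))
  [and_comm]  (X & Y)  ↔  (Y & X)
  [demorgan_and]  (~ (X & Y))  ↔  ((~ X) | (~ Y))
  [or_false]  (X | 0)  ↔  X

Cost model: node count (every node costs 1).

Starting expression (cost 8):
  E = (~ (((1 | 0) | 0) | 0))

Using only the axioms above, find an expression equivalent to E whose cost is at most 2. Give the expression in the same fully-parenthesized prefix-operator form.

1. [or_false →] (1 | 0)  →  1;  E = (~ ((1 | 0) | 0))
2. [or_false →] ((1 | 0) | 0)  →  (1 | 0);  E = (~ (1 | 0))
3. [or_false →] (1 | 0)  →  1;  cost 2 ≤ 2, done

(~ 1)   [cost 2]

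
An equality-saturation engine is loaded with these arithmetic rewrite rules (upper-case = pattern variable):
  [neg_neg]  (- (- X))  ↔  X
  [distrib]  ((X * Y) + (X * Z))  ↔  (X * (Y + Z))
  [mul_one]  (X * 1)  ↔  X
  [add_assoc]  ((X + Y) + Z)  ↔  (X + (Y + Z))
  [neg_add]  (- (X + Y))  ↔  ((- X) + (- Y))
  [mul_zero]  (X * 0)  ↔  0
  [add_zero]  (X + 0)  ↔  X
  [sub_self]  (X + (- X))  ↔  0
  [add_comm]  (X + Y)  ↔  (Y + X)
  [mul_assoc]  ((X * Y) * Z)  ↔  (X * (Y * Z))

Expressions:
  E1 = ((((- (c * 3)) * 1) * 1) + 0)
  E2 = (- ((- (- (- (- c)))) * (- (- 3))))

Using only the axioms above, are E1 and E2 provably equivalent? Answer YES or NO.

YES

1. [add_zero →] ((((- (c * 3)) * 1) * 1) + 0)  →  (((- (c * 3)) * 1) * 1)
2. [mul_one →] ((- (c * 3)) * 1)  →  (- (c * 3));  E1 = ((- (c * 3)) * 1)
3. [mul_one →] ((- (c * 3)) * 1)  →  (- (c * 3))
4. [neg_neg ←] c  →  (- (- c));  E1 = (- ((- (- c)) * 3))
5. [neg_neg ←] (- c)  →  (- (- (- c)));  E1 = (- ((- (- (- (- c)))) * 3))
6. [neg_neg ←] 3  →  (- (- 3));  this is E2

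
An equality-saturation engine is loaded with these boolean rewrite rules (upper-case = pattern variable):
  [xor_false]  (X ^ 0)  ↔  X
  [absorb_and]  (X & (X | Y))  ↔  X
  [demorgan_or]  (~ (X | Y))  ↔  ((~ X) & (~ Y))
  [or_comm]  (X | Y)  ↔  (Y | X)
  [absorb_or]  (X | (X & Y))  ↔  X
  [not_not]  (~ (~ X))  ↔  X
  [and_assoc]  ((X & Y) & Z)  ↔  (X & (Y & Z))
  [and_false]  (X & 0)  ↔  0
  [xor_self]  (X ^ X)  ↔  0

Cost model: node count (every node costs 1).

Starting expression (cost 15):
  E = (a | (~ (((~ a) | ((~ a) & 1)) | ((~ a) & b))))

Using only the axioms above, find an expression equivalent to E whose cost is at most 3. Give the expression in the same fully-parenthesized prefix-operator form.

1. [absorb_or →] ((~ a) | ((~ a) & 1))  →  (~ a);  E = (a | (~ ((~ a) | ((~ a) & b))))
2. [absorb_or →] ((~ a) | ((~ a) & b))  →  (~ a);  E = (a | (~ (~ a)))
3. [not_not →] (~ (~ a))  →  a;  cost 3 ≤ 3, done

(a | a)   [cost 3]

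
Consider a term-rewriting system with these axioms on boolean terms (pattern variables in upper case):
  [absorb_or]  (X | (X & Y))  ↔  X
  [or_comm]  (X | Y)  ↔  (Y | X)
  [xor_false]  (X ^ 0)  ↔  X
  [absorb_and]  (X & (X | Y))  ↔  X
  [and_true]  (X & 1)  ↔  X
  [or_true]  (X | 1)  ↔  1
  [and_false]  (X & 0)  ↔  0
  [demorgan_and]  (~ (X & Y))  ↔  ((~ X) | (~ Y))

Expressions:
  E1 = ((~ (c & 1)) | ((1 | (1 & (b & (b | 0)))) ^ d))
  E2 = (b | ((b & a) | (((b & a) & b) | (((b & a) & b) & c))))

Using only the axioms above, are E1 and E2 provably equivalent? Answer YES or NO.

All listed rules preserve value, hence provable equivalence implies equal values everywhere; look for a separating assignment.
a=0, b=0, c=0, d=0 gives E1 ↦ 1, E2 ↦ 0; values differ ⇒ not provably equivalent.

NO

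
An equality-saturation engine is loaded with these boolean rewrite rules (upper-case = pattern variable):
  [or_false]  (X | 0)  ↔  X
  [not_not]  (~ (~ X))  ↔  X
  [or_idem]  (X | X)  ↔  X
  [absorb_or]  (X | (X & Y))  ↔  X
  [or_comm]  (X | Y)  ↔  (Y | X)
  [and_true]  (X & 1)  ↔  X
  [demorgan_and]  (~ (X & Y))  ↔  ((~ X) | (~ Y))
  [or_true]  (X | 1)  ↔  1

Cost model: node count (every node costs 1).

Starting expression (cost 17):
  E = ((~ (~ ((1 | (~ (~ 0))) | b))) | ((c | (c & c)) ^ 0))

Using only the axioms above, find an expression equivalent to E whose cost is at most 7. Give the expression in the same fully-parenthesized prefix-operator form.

step 1: not_not (→) rewrites (~ (~ ((1 | (~ (~ 0))) | b))) into ((1 | (~ (~ 0))) | b), now (((1 | (~ (~ 0))) | b) | ((c | (c & c)) ^ 0))
step 2: not_not (→) rewrites (~ (~ 0)) into 0, now (((1 | 0) | b) | ((c | (c & c)) ^ 0))
step 3: or_false (→) rewrites (1 | 0) into 1, now ((1 | b) | ((c | (c & c)) ^ 0))
step 4: absorb_or (→) rewrites (c | (c & c)) into c, reaching cost 7 (bound 7)

((1 | b) | (c ^ 0))   [cost 7]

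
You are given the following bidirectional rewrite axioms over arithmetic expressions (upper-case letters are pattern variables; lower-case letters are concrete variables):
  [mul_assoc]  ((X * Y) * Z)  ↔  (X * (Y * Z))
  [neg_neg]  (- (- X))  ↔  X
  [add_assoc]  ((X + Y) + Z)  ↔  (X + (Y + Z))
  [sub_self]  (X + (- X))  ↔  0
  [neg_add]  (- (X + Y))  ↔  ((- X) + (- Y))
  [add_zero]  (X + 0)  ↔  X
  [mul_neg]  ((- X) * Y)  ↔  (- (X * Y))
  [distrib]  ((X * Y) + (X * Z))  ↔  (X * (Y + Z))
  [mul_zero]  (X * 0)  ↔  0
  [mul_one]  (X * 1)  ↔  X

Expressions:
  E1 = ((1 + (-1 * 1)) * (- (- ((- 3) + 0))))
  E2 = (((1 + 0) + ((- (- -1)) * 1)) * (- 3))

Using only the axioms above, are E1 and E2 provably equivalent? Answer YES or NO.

YES

step 1: add_zero (→) rewrites ((- 3) + 0) into (- 3), now ((1 + (-1 * 1)) * (- (- (- 3))))
step 2: mul_one (→) rewrites (-1 * 1) into -1, now ((1 + -1) * (- (- (- 3))))
step 3: neg_neg (→) rewrites (- (- (- 3))) into (- 3), now ((1 + -1) * (- 3))
step 4: neg_neg (←) rewrites -1 into (- (- -1)), now ((1 + (- (- -1))) * (- 3))
step 5: mul_one (←) rewrites (- (- -1)) into ((- (- -1)) * 1), now ((1 + ((- (- -1)) * 1)) * (- 3))
step 6: add_zero (←) rewrites 1 into (1 + 0), which is E2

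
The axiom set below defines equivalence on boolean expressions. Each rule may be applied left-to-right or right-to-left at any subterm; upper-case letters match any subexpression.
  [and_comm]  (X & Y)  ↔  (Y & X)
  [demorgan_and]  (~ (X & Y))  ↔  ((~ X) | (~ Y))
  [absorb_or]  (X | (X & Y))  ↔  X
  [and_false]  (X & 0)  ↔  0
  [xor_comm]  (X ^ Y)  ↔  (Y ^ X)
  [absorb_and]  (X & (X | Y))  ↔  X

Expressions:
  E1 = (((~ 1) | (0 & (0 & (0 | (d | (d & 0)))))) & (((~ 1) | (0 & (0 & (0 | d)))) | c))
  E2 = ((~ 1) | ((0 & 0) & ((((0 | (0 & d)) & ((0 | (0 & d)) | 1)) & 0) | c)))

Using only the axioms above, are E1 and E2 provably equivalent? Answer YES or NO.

(1) (d | (d & 0))  =[absorb_or →]=  d    ⊢ (((~ 1) | (0 & (0 & (0 | d)))) & (((~ 1) | (0 & (0 & (0 | d)))) | c))
(2) (((~ 1) | (0 & (0 & (0 | d)))) & (((~ 1) | (0 & (0 & (0 | d)))) | c))  =[absorb_and →]=  ((~ 1) | (0 & (0 & (0 | d))))
(3) (0 & (0 | d))  =[absorb_and →]=  0    ⊢ ((~ 1) | (0 & 0))
(4) (0 & 0)  =[absorb_and ←]=  ((0 & 0) & ((0 & 0) | c))    ⊢ ((~ 1) | ((0 & 0) & ((0 & 0) | c)))
(5) 0  =[absorb_or ←]=  (0 | (0 & d))    ⊢ ((~ 1) | ((0 & 0) & (((0 | (0 & d)) & 0) | c)))
(6) (0 | (0 & d))  =[absorb_and ←]=  ((0 | (0 & d)) & ((0 | (0 & d)) | 1))    ⊢ E2

YES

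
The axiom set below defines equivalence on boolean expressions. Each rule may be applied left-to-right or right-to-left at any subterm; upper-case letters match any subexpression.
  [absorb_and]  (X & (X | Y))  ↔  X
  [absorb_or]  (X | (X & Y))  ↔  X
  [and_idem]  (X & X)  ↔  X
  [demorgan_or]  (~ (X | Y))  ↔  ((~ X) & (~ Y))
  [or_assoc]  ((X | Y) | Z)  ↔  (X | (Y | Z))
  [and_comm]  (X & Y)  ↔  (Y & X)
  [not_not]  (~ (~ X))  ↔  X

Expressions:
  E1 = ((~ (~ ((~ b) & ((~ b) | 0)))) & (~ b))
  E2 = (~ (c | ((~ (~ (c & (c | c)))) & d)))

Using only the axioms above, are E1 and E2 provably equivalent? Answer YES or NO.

NO

Every axiom is a valid identity, so a rewrite proof would force E1 and E2 to agree under every assignment.
At b=0, c=1, d=0: E1 = 1 but E2 = 0; they differ, so no derivation exists.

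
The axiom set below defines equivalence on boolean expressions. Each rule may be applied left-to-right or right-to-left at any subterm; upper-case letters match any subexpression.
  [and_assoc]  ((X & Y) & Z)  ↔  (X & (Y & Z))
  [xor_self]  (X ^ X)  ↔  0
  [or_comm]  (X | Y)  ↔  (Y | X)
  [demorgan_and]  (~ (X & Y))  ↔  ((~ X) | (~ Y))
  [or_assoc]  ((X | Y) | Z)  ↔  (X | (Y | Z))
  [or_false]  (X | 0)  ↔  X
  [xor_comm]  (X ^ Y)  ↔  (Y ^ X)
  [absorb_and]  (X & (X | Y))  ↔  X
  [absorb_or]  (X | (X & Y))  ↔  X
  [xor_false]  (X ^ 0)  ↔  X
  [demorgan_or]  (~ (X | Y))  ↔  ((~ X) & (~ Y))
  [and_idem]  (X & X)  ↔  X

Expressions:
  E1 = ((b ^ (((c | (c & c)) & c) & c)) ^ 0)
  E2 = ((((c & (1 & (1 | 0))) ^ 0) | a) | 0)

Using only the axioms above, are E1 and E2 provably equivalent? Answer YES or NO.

All listed rules preserve value, hence provable equivalence implies equal values everywhere; look for a separating assignment.
a=0, b=1, c=0 gives E1 ↦ 1, E2 ↦ 0; values differ ⇒ not provably equivalent.

NO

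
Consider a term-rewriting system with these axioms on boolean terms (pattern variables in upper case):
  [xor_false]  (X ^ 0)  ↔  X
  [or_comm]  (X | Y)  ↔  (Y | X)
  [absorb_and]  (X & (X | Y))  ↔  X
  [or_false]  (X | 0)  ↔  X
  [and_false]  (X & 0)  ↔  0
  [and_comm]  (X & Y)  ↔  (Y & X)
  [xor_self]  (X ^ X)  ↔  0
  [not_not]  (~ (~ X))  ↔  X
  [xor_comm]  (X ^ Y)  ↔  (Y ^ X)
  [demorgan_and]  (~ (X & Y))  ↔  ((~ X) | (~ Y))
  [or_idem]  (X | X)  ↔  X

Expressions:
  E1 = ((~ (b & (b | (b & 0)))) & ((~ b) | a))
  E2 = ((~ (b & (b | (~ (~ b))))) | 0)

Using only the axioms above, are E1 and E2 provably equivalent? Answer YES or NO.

1. [and_false →] (b & 0)  →  0;  E1 = ((~ (b & (b | 0))) & ((~ b) | a))
2. [absorb_and →] (b & (b | 0))  →  b;  E1 = ((~ b) & ((~ b) | a))
3. [absorb_and →] ((~ b) & ((~ b) | a))  →  (~ b)
4. [or_false ←] (~ b)  →  ((~ b) | 0)
5. [absorb_and ←] b  →  (b & (b | b));  E1 = ((~ (b & (b | b))) | 0)
6. [not_not ←] b  →  (~ (~ b));  this is E2

YES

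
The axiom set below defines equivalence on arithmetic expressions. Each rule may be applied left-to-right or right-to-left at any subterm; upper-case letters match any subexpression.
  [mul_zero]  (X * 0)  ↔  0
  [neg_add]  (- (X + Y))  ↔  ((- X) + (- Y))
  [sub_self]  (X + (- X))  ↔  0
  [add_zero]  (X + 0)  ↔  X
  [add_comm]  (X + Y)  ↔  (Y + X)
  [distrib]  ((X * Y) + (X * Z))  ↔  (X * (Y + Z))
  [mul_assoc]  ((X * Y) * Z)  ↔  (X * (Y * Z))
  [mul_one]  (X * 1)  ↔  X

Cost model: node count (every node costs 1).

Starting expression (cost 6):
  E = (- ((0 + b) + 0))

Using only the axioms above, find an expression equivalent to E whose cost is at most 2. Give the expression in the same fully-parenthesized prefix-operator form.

(- b)   [cost 2]

(1) ((0 + b) + 0)  =[add_zero →]=  (0 + b)    ⊢ (- (0 + b))
(2) (0 + b)  =[add_comm →]=  (b + 0)    ⊢ (- (b + 0))
(3) (b + 0)  =[add_zero →]=  b    ⊢ cost 2, within 2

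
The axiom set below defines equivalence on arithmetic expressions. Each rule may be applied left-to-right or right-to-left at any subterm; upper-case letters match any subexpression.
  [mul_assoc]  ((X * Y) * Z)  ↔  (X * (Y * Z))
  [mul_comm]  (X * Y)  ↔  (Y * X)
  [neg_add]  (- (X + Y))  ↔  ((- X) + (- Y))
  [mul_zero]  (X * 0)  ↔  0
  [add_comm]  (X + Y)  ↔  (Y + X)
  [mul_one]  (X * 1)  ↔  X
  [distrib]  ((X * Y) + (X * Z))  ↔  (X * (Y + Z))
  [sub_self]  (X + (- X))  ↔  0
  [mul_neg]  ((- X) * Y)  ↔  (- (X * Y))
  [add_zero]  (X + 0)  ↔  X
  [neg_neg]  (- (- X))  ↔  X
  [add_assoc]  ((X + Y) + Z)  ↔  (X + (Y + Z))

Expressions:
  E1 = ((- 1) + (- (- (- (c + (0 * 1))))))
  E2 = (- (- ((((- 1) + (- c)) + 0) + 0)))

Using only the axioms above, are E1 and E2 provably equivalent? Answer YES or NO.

YES

1. [neg_neg →] (- (- (- (c + (0 * 1)))))  →  (- (c + (0 * 1)));  E1 = ((- 1) + (- (c + (0 * 1))))
2. [mul_one →] (0 * 1)  →  0;  E1 = ((- 1) + (- (c + 0)))
3. [add_zero →] (c + 0)  →  c;  E1 = ((- 1) + (- c))
4. [add_zero ←] ((- 1) + (- c))  →  (((- 1) + (- c)) + 0)
5. [neg_neg ←] (((- 1) + (- c)) + 0)  →  (- (- (((- 1) + (- c)) + 0)))
6. [add_zero ←] (((- 1) + (- c)) + 0)  →  ((((- 1) + (- c)) + 0) + 0);  this is E2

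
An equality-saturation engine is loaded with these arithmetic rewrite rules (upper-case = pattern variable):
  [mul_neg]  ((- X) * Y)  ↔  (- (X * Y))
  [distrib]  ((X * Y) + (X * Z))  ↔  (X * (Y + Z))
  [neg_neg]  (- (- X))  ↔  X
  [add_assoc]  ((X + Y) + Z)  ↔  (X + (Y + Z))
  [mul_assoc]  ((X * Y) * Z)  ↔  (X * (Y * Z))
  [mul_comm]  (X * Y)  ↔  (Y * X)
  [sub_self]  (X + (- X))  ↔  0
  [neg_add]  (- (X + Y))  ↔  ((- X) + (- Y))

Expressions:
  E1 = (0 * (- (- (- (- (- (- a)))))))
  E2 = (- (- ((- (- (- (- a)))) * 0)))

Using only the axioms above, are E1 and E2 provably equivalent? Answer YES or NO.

step 1: neg_neg (→) rewrites (- (- a)) into a, now (0 * (- (- (- (- a)))))
step 2: neg_neg (→) rewrites (- (- (- (- a)))) into (- (- a)), now (0 * (- (- a)))
step 3: neg_neg (→) rewrites (- (- a)) into a, now (0 * a)
step 4: mul_comm (→) rewrites (0 * a) into (a * 0)
step 5: neg_neg (←) rewrites a into (- (- a)), now ((- (- a)) * 0)
step 6: neg_neg (←) rewrites ((- (- a)) * 0) into (- (- ((- (- a)) * 0)))
step 7: neg_neg (←) rewrites a into (- (- a)), which is E2

YES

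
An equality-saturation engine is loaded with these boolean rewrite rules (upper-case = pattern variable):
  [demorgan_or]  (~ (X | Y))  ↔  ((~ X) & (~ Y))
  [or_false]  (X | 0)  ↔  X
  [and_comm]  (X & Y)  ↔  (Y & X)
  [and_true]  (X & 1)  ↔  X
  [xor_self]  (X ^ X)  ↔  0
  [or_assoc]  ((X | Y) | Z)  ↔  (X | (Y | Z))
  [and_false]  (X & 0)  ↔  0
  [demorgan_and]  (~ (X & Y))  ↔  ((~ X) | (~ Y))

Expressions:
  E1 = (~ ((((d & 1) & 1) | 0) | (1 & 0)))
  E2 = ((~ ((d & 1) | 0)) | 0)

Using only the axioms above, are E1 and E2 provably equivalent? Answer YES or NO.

YES

step 1: and_true (→) rewrites (d & 1) into d, now (~ (((d & 1) | 0) | (1 & 0)))
step 2: and_true (→) rewrites (d & 1) into d, now (~ ((d | 0) | (1 & 0)))
step 3: or_false (→) rewrites (d | 0) into d, now (~ (d | (1 & 0)))
step 4: and_false (→) rewrites (1 & 0) into 0, now (~ (d | 0))
step 5: or_false (←) rewrites (~ (d | 0)) into ((~ (d | 0)) | 0)
step 6: and_true (←) rewrites d into (d & 1), which is E2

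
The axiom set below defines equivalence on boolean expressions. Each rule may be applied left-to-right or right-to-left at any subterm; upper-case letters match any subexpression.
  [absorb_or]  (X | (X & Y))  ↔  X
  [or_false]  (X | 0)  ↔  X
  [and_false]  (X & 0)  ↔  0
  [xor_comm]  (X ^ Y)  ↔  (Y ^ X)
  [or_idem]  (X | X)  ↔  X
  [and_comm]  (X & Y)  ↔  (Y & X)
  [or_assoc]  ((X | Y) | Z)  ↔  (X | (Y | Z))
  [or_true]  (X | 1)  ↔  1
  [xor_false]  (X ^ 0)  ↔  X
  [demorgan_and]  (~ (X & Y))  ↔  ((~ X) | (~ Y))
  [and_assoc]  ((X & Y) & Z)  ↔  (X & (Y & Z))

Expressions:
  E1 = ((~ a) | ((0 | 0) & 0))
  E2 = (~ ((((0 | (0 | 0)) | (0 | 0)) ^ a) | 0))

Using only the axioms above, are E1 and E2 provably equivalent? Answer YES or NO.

YES

(1) (0 | 0)  =[or_idem →]=  0    ⊢ ((~ a) | (0 & 0))
(2) (0 & 0)  =[and_false →]=  0    ⊢ ((~ a) | 0)
(3) ((~ a) | 0)  =[or_false →]=  (~ a)
(4) a  =[xor_false ←]=  (a ^ 0)    ⊢ (~ (a ^ 0))
(5) 0  =[or_false ←]=  (0 | 0)    ⊢ (~ (a ^ (0 | 0)))
(6) (a ^ (0 | 0))  =[xor_comm →]=  ((0 | 0) ^ a)    ⊢ (~ ((0 | 0) ^ a))
(7) ((0 | 0) ^ a)  =[or_false ←]=  (((0 | 0) ^ a) | 0)    ⊢ (~ (((0 | 0) ^ a) | 0))
(8) (0 | 0)  =[or_idem ←]=  ((0 | 0) | (0 | 0))    ⊢ (~ ((((0 | 0) | (0 | 0)) ^ a) | 0))
(9) 0  =[or_false ←]=  (0 | 0)    ⊢ E2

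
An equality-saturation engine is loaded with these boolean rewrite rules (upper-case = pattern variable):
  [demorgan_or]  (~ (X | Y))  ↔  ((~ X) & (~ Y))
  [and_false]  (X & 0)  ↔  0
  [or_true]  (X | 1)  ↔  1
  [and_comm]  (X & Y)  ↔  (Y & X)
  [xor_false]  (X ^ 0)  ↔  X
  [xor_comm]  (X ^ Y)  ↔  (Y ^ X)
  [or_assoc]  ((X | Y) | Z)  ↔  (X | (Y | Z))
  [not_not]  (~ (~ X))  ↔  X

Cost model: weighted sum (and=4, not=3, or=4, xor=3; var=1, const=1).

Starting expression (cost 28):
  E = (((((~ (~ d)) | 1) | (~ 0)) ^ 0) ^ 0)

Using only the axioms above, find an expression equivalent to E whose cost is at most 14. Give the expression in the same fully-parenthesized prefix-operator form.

(1) (((((~ (~ d)) | 1) | (~ 0)) ^ 0) ^ 0)  =[xor_false →]=  ((((~ (~ d)) | 1) | (~ 0)) ^ 0)
(2) ((((~ (~ d)) | 1) | (~ 0)) ^ 0)  =[xor_false →]=  (((~ (~ d)) | 1) | (~ 0))
(3) (~ (~ d))  =[not_not →]=  d    ⊢ cost 14, within 14

((d | 1) | (~ 0))   [cost 14]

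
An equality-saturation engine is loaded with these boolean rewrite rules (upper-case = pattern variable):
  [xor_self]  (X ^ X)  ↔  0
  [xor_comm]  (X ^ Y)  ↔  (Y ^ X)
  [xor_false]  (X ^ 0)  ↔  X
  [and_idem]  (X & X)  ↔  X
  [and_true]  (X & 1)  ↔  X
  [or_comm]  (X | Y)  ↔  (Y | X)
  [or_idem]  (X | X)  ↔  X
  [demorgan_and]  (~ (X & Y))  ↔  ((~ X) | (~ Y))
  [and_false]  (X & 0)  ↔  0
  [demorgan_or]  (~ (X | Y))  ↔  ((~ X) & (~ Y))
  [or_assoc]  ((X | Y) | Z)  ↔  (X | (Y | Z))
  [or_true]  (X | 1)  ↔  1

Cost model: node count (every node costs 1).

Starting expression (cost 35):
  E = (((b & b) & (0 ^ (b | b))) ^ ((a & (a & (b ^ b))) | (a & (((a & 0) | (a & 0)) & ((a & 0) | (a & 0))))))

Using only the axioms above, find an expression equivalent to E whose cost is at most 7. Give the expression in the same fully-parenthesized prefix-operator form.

((b & b) ^ (a & 0))   [cost 7]

step 1: and_idem (→) rewrites (((a & 0) | (a & 0)) & ((a & 0) | (a & 0))) into ((a & 0) | (a & 0)), now (((b & b) & (0 ^ (b | b))) ^ ((a & (a & (b ^ b))) | (a & ((a & 0) | (a & 0)))))
step 2: xor_self (→) rewrites (b ^ b) into 0, now (((b & b) & (0 ^ (b | b))) ^ ((a & (a & 0)) | (a & ((a & 0) | (a & 0)))))
step 3: xor_comm (→) rewrites (0 ^ (b | b)) into ((b | b) ^ 0), now (((b & b) & ((b | b) ^ 0)) ^ ((a & (a & 0)) | (a & ((a & 0) | (a & 0)))))
step 4: or_idem (→) rewrites ((a & 0) | (a & 0)) into (a & 0), now (((b & b) & ((b | b) ^ 0)) ^ ((a & (a & 0)) | (a & (a & 0))))
step 5: and_false (→) rewrites (a & 0) into 0, now (((b & b) & ((b | b) ^ 0)) ^ ((a & (a & 0)) | (a & 0)))
step 6: and_false (→) rewrites (a & 0) into 0, now (((b & b) & ((b | b) ^ 0)) ^ ((a & 0) | (a & 0)))
step 7: and_idem (→) rewrites (b & b) into b, now ((b & ((b | b) ^ 0)) ^ ((a & 0) | (a & 0)))
step 8: or_idem (→) rewrites (b | b) into b, now ((b & (b ^ 0)) ^ ((a & 0) | (a & 0)))
step 9: or_idem (→) rewrites ((a & 0) | (a & 0)) into (a & 0), now ((b & (b ^ 0)) ^ (a & 0))
step 10: xor_false (→) rewrites (b ^ 0) into b, reaching cost 7 (bound 7)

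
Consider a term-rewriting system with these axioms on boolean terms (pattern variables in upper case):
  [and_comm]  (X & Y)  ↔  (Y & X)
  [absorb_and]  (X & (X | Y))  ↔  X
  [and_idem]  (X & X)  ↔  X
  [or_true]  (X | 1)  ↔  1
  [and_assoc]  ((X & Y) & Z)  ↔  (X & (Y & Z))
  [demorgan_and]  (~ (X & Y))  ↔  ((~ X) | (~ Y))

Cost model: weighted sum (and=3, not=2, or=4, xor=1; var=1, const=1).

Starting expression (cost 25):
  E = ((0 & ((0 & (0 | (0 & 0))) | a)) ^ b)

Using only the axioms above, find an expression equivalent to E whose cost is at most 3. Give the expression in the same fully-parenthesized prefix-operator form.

step 1: and_idem (→) rewrites (0 & 0) into 0, now ((0 & ((0 & (0 | 0)) | a)) ^ b)
step 2: absorb_and (→) rewrites (0 & (0 | 0)) into 0, now ((0 & (0 | a)) ^ b)
step 3: absorb_and (→) rewrites (0 & (0 | a)) into 0, reaching cost 3 (bound 3)

(0 ^ b)   [cost 3]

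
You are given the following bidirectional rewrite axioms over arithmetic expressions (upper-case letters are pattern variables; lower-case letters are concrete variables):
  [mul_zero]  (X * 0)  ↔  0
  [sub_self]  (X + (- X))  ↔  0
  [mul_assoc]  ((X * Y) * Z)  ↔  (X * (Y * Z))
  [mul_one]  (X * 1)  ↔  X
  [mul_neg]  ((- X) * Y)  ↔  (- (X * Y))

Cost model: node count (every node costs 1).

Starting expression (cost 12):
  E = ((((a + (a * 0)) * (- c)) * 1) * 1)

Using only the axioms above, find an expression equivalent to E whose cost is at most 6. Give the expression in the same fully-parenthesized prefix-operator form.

step 1: mul_one (→) rewrites (((a + (a * 0)) * (- c)) * 1) into ((a + (a * 0)) * (- c)), now (((a + (a * 0)) * (- c)) * 1)
step 2: mul_one (→) rewrites (((a + (a * 0)) * (- c)) * 1) into ((a + (a * 0)) * (- c))
step 3: mul_zero (→) rewrites (a * 0) into 0, reaching cost 6 (bound 6)

((a + 0) * (- c))   [cost 6]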